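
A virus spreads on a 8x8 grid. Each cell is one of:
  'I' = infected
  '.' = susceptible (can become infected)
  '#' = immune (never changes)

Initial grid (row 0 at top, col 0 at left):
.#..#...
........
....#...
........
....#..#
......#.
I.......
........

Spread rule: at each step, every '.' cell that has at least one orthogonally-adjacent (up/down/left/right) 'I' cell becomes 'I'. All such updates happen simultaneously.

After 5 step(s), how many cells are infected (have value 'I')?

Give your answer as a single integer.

Step 0 (initial): 1 infected
Step 1: +3 new -> 4 infected
Step 2: +4 new -> 8 infected
Step 3: +5 new -> 13 infected
Step 4: +6 new -> 19 infected
Step 5: +7 new -> 26 infected

Answer: 26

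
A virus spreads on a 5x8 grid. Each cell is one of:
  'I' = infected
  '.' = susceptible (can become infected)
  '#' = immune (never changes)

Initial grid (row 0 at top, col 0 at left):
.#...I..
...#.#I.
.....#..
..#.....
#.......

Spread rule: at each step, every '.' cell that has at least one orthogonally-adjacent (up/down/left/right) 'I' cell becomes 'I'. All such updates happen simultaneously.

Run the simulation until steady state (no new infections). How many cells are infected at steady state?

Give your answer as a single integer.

Step 0 (initial): 2 infected
Step 1: +4 new -> 6 infected
Step 2: +5 new -> 11 infected
Step 3: +5 new -> 16 infected
Step 4: +5 new -> 21 infected
Step 5: +4 new -> 25 infected
Step 6: +3 new -> 28 infected
Step 7: +4 new -> 32 infected
Step 8: +2 new -> 34 infected
Step 9: +0 new -> 34 infected

Answer: 34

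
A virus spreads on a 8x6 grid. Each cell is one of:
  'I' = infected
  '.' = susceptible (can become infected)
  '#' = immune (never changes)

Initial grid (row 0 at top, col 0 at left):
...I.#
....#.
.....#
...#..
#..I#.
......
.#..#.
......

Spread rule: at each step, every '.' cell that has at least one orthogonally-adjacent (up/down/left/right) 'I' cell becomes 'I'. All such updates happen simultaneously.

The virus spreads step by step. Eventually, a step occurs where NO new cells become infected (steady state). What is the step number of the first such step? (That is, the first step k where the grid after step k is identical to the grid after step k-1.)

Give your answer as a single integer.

Step 0 (initial): 2 infected
Step 1: +5 new -> 7 infected
Step 2: +8 new -> 15 infected
Step 3: +9 new -> 24 infected
Step 4: +9 new -> 33 infected
Step 5: +5 new -> 38 infected
Step 6: +1 new -> 39 infected
Step 7: +0 new -> 39 infected

Answer: 7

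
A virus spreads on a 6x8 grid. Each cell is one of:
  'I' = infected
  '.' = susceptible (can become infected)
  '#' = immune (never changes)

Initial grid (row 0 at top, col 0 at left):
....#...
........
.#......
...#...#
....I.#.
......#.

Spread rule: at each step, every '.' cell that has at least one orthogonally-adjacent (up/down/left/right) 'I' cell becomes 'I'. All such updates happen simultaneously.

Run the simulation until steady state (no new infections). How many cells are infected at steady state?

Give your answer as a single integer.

Step 0 (initial): 1 infected
Step 1: +4 new -> 5 infected
Step 2: +5 new -> 10 infected
Step 3: +7 new -> 17 infected
Step 4: +7 new -> 24 infected
Step 5: +7 new -> 31 infected
Step 6: +5 new -> 36 infected
Step 7: +3 new -> 39 infected
Step 8: +1 new -> 40 infected
Step 9: +0 new -> 40 infected

Answer: 40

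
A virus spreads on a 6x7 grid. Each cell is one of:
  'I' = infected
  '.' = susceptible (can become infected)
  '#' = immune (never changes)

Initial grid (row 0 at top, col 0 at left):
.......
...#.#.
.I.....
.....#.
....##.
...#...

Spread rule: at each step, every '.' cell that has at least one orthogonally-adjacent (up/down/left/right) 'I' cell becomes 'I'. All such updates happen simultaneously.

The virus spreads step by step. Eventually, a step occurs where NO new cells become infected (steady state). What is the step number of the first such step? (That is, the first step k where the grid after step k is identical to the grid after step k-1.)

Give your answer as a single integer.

Answer: 11

Derivation:
Step 0 (initial): 1 infected
Step 1: +4 new -> 5 infected
Step 2: +7 new -> 12 infected
Step 3: +7 new -> 19 infected
Step 4: +7 new -> 26 infected
Step 5: +2 new -> 28 infected
Step 6: +3 new -> 31 infected
Step 7: +2 new -> 33 infected
Step 8: +1 new -> 34 infected
Step 9: +1 new -> 35 infected
Step 10: +1 new -> 36 infected
Step 11: +0 new -> 36 infected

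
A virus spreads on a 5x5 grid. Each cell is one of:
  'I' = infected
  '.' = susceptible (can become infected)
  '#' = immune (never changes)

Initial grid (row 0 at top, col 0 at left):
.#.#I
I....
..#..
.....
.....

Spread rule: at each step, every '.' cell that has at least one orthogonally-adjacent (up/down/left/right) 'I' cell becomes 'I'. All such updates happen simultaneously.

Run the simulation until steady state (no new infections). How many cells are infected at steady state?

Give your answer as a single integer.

Step 0 (initial): 2 infected
Step 1: +4 new -> 6 infected
Step 2: +5 new -> 11 infected
Step 3: +5 new -> 16 infected
Step 4: +4 new -> 20 infected
Step 5: +2 new -> 22 infected
Step 6: +0 new -> 22 infected

Answer: 22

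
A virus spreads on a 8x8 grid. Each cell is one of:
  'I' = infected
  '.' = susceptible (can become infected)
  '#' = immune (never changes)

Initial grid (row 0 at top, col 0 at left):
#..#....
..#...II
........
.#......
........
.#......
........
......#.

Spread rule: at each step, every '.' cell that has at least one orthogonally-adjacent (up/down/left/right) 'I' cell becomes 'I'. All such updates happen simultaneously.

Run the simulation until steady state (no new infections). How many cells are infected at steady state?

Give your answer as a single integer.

Step 0 (initial): 2 infected
Step 1: +5 new -> 7 infected
Step 2: +5 new -> 12 infected
Step 3: +6 new -> 18 infected
Step 4: +5 new -> 23 infected
Step 5: +6 new -> 29 infected
Step 6: +6 new -> 35 infected
Step 7: +6 new -> 41 infected
Step 8: +7 new -> 48 infected
Step 9: +4 new -> 52 infected
Step 10: +3 new -> 55 infected
Step 11: +2 new -> 57 infected
Step 12: +1 new -> 58 infected
Step 13: +0 new -> 58 infected

Answer: 58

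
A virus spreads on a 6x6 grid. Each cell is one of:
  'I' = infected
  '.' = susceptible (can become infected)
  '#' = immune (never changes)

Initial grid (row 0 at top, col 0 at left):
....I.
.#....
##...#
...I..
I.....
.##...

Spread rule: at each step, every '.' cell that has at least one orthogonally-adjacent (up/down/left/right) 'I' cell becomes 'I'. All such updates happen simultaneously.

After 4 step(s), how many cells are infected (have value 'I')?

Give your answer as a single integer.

Answer: 29

Derivation:
Step 0 (initial): 3 infected
Step 1: +10 new -> 13 infected
Step 2: +10 new -> 23 infected
Step 3: +4 new -> 27 infected
Step 4: +2 new -> 29 infected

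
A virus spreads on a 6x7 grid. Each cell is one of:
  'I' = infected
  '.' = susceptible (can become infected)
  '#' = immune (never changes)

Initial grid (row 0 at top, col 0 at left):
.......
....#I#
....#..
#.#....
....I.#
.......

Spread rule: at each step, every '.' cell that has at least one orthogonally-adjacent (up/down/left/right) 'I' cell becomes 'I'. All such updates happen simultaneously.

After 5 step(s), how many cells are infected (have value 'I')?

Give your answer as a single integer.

Answer: 32

Derivation:
Step 0 (initial): 2 infected
Step 1: +6 new -> 8 infected
Step 2: +8 new -> 16 infected
Step 3: +6 new -> 22 infected
Step 4: +6 new -> 28 infected
Step 5: +4 new -> 32 infected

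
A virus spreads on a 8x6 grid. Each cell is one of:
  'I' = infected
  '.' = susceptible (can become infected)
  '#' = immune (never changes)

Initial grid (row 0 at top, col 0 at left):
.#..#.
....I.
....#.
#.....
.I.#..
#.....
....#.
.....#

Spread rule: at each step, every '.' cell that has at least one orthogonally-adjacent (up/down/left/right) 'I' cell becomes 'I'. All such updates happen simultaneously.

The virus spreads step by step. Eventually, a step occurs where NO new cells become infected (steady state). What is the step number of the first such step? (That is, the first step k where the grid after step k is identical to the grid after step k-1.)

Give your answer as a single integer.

Answer: 7

Derivation:
Step 0 (initial): 2 infected
Step 1: +6 new -> 8 infected
Step 2: +9 new -> 17 infected
Step 3: +10 new -> 27 infected
Step 4: +7 new -> 34 infected
Step 5: +4 new -> 38 infected
Step 6: +2 new -> 40 infected
Step 7: +0 new -> 40 infected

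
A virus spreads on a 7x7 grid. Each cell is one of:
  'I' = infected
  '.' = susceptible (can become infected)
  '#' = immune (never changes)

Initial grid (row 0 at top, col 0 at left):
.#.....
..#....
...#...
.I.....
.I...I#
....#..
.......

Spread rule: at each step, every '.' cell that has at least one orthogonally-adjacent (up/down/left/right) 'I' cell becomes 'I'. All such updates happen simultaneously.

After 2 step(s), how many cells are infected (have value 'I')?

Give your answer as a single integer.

Answer: 25

Derivation:
Step 0 (initial): 3 infected
Step 1: +9 new -> 12 infected
Step 2: +13 new -> 25 infected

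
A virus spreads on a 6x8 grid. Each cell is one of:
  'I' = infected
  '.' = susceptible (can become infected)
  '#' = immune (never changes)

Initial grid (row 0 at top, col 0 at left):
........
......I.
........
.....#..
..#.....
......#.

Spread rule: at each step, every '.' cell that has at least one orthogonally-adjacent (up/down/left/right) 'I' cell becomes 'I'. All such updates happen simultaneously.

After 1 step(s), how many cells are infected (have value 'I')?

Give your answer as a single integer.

Step 0 (initial): 1 infected
Step 1: +4 new -> 5 infected

Answer: 5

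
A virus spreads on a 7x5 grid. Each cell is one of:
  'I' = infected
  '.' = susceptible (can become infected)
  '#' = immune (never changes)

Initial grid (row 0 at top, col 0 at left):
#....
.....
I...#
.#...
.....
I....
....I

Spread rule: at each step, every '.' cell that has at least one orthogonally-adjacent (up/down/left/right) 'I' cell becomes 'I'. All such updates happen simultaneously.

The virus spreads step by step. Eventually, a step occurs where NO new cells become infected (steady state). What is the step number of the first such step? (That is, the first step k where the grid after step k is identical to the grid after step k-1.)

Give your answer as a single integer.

Step 0 (initial): 3 infected
Step 1: +8 new -> 11 infected
Step 2: +8 new -> 19 infected
Step 3: +7 new -> 26 infected
Step 4: +3 new -> 29 infected
Step 5: +2 new -> 31 infected
Step 6: +1 new -> 32 infected
Step 7: +0 new -> 32 infected

Answer: 7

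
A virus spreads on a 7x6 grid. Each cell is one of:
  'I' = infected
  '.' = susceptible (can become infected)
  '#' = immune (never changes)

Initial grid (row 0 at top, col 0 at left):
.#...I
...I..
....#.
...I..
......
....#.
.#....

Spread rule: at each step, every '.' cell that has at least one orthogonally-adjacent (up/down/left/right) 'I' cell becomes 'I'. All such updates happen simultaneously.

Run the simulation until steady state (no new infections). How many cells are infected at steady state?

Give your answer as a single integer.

Answer: 38

Derivation:
Step 0 (initial): 3 infected
Step 1: +9 new -> 12 infected
Step 2: +9 new -> 21 infected
Step 3: +7 new -> 28 infected
Step 4: +7 new -> 35 infected
Step 5: +2 new -> 37 infected
Step 6: +1 new -> 38 infected
Step 7: +0 new -> 38 infected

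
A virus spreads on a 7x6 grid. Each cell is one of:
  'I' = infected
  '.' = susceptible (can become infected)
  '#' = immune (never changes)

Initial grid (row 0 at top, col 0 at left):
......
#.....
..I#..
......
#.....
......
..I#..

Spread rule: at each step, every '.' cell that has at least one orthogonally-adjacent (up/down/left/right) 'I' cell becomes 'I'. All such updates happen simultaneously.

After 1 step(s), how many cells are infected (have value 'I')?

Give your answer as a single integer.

Step 0 (initial): 2 infected
Step 1: +5 new -> 7 infected

Answer: 7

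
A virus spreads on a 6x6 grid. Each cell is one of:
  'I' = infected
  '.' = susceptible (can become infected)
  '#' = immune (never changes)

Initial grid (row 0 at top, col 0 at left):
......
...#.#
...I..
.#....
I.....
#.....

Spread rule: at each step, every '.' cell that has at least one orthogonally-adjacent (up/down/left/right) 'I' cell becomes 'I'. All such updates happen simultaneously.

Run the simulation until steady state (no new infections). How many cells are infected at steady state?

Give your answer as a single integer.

Answer: 32

Derivation:
Step 0 (initial): 2 infected
Step 1: +5 new -> 7 infected
Step 2: +10 new -> 17 infected
Step 3: +8 new -> 25 infected
Step 4: +6 new -> 31 infected
Step 5: +1 new -> 32 infected
Step 6: +0 new -> 32 infected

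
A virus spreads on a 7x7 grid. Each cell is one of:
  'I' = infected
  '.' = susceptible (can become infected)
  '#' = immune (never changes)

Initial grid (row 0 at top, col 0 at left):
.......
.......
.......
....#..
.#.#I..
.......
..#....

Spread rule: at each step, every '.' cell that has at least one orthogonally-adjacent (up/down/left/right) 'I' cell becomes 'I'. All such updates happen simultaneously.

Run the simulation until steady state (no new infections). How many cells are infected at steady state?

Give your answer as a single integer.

Answer: 45

Derivation:
Step 0 (initial): 1 infected
Step 1: +2 new -> 3 infected
Step 2: +5 new -> 8 infected
Step 3: +6 new -> 14 infected
Step 4: +6 new -> 20 infected
Step 5: +7 new -> 27 infected
Step 6: +8 new -> 35 infected
Step 7: +4 new -> 39 infected
Step 8: +3 new -> 42 infected
Step 9: +2 new -> 44 infected
Step 10: +1 new -> 45 infected
Step 11: +0 new -> 45 infected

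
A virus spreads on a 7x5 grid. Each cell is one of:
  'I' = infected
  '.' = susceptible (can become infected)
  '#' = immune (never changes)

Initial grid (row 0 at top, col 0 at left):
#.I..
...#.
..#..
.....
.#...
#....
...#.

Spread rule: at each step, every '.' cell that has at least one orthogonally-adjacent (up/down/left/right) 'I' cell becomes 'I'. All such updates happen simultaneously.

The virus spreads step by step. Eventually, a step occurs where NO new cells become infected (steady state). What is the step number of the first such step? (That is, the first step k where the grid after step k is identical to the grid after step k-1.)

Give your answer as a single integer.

Answer: 11

Derivation:
Step 0 (initial): 1 infected
Step 1: +3 new -> 4 infected
Step 2: +2 new -> 6 infected
Step 3: +3 new -> 9 infected
Step 4: +3 new -> 12 infected
Step 5: +4 new -> 16 infected
Step 6: +4 new -> 20 infected
Step 7: +3 new -> 23 infected
Step 8: +4 new -> 27 infected
Step 9: +1 new -> 28 infected
Step 10: +1 new -> 29 infected
Step 11: +0 new -> 29 infected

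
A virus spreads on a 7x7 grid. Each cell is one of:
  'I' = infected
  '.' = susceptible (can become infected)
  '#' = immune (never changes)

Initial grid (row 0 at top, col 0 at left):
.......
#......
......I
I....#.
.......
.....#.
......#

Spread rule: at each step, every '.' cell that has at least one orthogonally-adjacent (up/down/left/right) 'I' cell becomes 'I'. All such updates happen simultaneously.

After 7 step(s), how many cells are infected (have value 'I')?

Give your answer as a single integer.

Step 0 (initial): 2 infected
Step 1: +6 new -> 8 infected
Step 2: +8 new -> 16 infected
Step 3: +12 new -> 28 infected
Step 4: +8 new -> 36 infected
Step 5: +6 new -> 42 infected
Step 6: +2 new -> 44 infected
Step 7: +1 new -> 45 infected

Answer: 45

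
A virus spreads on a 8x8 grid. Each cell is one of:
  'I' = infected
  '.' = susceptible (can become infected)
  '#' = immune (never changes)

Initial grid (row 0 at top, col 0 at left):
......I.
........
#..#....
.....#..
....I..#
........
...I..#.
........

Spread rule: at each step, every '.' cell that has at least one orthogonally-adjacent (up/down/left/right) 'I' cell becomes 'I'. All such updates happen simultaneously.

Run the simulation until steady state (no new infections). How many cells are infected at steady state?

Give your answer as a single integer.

Answer: 59

Derivation:
Step 0 (initial): 3 infected
Step 1: +11 new -> 14 infected
Step 2: +14 new -> 28 infected
Step 3: +12 new -> 40 infected
Step 4: +10 new -> 50 infected
Step 5: +6 new -> 56 infected
Step 6: +2 new -> 58 infected
Step 7: +1 new -> 59 infected
Step 8: +0 new -> 59 infected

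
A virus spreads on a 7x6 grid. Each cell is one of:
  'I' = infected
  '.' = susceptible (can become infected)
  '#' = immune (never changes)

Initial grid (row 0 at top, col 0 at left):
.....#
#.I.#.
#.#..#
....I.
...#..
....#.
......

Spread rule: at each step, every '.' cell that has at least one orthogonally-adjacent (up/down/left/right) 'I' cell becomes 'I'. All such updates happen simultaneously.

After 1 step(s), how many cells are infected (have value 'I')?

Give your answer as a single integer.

Step 0 (initial): 2 infected
Step 1: +7 new -> 9 infected

Answer: 9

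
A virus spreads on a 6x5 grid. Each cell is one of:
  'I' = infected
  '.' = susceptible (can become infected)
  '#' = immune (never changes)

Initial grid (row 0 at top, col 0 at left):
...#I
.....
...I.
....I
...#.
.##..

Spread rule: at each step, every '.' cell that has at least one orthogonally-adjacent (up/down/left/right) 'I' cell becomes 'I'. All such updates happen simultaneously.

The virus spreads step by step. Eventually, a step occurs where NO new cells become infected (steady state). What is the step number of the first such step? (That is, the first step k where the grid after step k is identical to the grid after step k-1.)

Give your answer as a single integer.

Step 0 (initial): 3 infected
Step 1: +6 new -> 9 infected
Step 2: +4 new -> 13 infected
Step 3: +6 new -> 19 infected
Step 4: +4 new -> 23 infected
Step 5: +2 new -> 25 infected
Step 6: +1 new -> 26 infected
Step 7: +0 new -> 26 infected

Answer: 7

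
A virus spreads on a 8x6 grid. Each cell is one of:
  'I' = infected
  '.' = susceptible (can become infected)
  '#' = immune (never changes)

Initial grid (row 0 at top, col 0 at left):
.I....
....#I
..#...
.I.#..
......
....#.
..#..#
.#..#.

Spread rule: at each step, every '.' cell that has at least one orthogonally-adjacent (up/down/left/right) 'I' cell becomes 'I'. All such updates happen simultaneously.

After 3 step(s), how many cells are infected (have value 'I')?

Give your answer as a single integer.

Answer: 30

Derivation:
Step 0 (initial): 3 infected
Step 1: +9 new -> 12 infected
Step 2: +10 new -> 22 infected
Step 3: +8 new -> 30 infected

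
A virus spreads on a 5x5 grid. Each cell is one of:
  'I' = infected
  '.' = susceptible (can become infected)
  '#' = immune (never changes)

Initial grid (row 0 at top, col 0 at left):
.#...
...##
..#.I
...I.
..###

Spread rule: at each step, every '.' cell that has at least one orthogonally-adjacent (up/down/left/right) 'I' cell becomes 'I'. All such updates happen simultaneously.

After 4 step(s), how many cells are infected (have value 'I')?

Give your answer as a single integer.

Step 0 (initial): 2 infected
Step 1: +3 new -> 5 infected
Step 2: +1 new -> 6 infected
Step 3: +3 new -> 9 infected
Step 4: +3 new -> 12 infected

Answer: 12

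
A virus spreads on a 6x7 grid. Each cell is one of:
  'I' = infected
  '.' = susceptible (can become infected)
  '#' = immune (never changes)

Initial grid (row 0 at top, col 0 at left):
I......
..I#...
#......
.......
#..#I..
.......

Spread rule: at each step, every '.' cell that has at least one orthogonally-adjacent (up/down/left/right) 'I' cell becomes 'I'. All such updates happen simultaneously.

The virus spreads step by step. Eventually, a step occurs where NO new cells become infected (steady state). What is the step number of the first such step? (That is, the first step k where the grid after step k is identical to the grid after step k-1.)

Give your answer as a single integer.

Answer: 6

Derivation:
Step 0 (initial): 3 infected
Step 1: +8 new -> 11 infected
Step 2: +10 new -> 21 infected
Step 3: +8 new -> 29 infected
Step 4: +6 new -> 35 infected
Step 5: +3 new -> 38 infected
Step 6: +0 new -> 38 infected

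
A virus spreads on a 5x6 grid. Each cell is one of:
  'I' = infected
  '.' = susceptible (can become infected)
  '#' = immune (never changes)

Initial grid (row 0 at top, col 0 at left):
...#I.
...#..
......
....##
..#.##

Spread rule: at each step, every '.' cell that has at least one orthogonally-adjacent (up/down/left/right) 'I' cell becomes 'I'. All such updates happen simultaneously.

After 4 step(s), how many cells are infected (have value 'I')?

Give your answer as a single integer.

Step 0 (initial): 1 infected
Step 1: +2 new -> 3 infected
Step 2: +2 new -> 5 infected
Step 3: +2 new -> 7 infected
Step 4: +2 new -> 9 infected

Answer: 9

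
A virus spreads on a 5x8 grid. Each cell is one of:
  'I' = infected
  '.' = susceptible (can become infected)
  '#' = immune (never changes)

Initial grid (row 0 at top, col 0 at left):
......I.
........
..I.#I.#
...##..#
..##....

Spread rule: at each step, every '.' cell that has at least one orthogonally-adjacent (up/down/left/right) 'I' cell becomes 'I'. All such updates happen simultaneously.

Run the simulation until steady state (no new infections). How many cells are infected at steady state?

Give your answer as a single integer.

Answer: 33

Derivation:
Step 0 (initial): 3 infected
Step 1: +10 new -> 13 infected
Step 2: +10 new -> 23 infected
Step 3: +7 new -> 30 infected
Step 4: +3 new -> 33 infected
Step 5: +0 new -> 33 infected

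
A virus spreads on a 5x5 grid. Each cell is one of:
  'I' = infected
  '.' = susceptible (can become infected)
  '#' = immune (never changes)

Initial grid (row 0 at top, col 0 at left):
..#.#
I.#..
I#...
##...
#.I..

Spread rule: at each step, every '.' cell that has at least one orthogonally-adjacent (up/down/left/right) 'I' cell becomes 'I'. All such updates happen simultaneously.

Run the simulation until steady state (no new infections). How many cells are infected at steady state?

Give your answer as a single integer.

Answer: 18

Derivation:
Step 0 (initial): 3 infected
Step 1: +5 new -> 8 infected
Step 2: +4 new -> 12 infected
Step 3: +2 new -> 14 infected
Step 4: +2 new -> 16 infected
Step 5: +2 new -> 18 infected
Step 6: +0 new -> 18 infected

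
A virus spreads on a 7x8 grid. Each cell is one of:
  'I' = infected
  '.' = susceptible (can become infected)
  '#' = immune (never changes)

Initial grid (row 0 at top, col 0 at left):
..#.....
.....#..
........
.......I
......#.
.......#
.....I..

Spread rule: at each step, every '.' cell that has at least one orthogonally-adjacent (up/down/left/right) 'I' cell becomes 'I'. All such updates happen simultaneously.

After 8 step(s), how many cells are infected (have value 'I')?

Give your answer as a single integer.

Step 0 (initial): 2 infected
Step 1: +6 new -> 8 infected
Step 2: +8 new -> 16 infected
Step 3: +7 new -> 23 infected
Step 4: +6 new -> 29 infected
Step 5: +7 new -> 36 infected
Step 6: +6 new -> 42 infected
Step 7: +5 new -> 47 infected
Step 8: +2 new -> 49 infected

Answer: 49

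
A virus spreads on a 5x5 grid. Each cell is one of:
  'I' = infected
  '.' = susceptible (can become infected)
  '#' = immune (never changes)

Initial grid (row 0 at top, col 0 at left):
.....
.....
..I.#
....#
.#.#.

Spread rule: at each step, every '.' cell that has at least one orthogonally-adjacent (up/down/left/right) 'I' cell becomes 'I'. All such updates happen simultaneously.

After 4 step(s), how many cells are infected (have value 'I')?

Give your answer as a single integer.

Answer: 20

Derivation:
Step 0 (initial): 1 infected
Step 1: +4 new -> 5 infected
Step 2: +7 new -> 12 infected
Step 3: +5 new -> 17 infected
Step 4: +3 new -> 20 infected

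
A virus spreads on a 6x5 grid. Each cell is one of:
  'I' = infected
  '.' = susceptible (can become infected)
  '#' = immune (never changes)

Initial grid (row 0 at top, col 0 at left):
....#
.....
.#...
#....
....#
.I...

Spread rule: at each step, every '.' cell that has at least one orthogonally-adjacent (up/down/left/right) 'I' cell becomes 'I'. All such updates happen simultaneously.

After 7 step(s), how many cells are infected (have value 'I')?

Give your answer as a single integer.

Answer: 24

Derivation:
Step 0 (initial): 1 infected
Step 1: +3 new -> 4 infected
Step 2: +4 new -> 8 infected
Step 3: +3 new -> 11 infected
Step 4: +2 new -> 13 infected
Step 5: +3 new -> 16 infected
Step 6: +4 new -> 20 infected
Step 7: +4 new -> 24 infected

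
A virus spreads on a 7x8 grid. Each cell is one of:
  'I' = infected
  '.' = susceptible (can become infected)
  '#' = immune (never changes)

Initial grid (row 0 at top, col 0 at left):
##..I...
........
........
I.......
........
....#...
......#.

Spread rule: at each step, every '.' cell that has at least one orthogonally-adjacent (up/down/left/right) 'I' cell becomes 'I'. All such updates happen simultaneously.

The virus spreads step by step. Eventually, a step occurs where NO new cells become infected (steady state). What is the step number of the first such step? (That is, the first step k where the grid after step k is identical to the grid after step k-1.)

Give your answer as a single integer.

Step 0 (initial): 2 infected
Step 1: +6 new -> 8 infected
Step 2: +10 new -> 18 infected
Step 3: +12 new -> 30 infected
Step 4: +7 new -> 37 infected
Step 5: +5 new -> 42 infected
Step 6: +4 new -> 46 infected
Step 7: +4 new -> 50 infected
Step 8: +1 new -> 51 infected
Step 9: +1 new -> 52 infected
Step 10: +0 new -> 52 infected

Answer: 10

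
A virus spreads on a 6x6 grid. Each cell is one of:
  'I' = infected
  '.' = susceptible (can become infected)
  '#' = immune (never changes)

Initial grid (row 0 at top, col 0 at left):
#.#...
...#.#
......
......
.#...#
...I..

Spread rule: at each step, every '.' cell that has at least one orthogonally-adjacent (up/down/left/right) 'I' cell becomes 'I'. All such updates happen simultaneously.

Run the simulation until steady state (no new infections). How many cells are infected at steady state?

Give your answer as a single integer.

Step 0 (initial): 1 infected
Step 1: +3 new -> 4 infected
Step 2: +5 new -> 9 infected
Step 3: +4 new -> 13 infected
Step 4: +5 new -> 18 infected
Step 5: +5 new -> 23 infected
Step 6: +3 new -> 26 infected
Step 7: +4 new -> 30 infected
Step 8: +0 new -> 30 infected

Answer: 30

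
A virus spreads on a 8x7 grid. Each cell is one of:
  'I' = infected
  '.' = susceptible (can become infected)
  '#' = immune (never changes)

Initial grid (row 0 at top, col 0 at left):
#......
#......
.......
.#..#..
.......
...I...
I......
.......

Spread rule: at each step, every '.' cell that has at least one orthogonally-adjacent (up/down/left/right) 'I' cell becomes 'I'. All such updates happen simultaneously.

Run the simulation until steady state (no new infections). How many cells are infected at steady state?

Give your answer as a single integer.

Step 0 (initial): 2 infected
Step 1: +7 new -> 9 infected
Step 2: +10 new -> 19 infected
Step 3: +9 new -> 28 infected
Step 4: +8 new -> 36 infected
Step 5: +7 new -> 43 infected
Step 6: +5 new -> 48 infected
Step 7: +3 new -> 51 infected
Step 8: +1 new -> 52 infected
Step 9: +0 new -> 52 infected

Answer: 52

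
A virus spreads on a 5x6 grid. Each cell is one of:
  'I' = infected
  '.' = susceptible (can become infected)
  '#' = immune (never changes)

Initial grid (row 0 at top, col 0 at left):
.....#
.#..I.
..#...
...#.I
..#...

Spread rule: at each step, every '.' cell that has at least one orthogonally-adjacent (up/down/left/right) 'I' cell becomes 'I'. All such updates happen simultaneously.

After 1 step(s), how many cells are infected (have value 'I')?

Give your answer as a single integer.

Step 0 (initial): 2 infected
Step 1: +7 new -> 9 infected

Answer: 9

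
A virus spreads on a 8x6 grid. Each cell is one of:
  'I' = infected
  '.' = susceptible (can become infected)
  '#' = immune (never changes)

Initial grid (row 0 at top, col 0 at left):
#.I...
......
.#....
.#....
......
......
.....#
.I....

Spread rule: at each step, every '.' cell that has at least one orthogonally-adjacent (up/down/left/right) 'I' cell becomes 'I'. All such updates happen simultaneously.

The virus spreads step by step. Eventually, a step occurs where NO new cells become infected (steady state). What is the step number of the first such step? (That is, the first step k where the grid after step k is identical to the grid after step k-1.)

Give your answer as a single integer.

Answer: 8

Derivation:
Step 0 (initial): 2 infected
Step 1: +6 new -> 8 infected
Step 2: +8 new -> 16 infected
Step 3: +10 new -> 26 infected
Step 4: +9 new -> 35 infected
Step 5: +5 new -> 40 infected
Step 6: +3 new -> 43 infected
Step 7: +1 new -> 44 infected
Step 8: +0 new -> 44 infected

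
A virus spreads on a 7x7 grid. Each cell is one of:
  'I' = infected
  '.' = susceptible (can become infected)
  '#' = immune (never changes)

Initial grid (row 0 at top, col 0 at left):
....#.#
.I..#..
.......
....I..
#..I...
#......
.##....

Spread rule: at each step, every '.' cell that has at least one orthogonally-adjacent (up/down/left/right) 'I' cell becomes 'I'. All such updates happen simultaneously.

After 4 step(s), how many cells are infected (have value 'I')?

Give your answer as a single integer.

Answer: 40

Derivation:
Step 0 (initial): 3 infected
Step 1: +10 new -> 13 infected
Step 2: +15 new -> 28 infected
Step 3: +8 new -> 36 infected
Step 4: +4 new -> 40 infected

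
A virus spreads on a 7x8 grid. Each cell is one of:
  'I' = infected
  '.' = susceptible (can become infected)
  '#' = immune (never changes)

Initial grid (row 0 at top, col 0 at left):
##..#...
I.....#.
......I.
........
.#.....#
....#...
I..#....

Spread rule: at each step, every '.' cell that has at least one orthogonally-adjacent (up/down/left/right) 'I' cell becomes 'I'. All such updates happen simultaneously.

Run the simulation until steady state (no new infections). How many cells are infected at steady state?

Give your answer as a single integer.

Step 0 (initial): 3 infected
Step 1: +7 new -> 10 infected
Step 2: +12 new -> 22 infected
Step 3: +12 new -> 34 infected
Step 4: +10 new -> 44 infected
Step 5: +3 new -> 47 infected
Step 6: +1 new -> 48 infected
Step 7: +0 new -> 48 infected

Answer: 48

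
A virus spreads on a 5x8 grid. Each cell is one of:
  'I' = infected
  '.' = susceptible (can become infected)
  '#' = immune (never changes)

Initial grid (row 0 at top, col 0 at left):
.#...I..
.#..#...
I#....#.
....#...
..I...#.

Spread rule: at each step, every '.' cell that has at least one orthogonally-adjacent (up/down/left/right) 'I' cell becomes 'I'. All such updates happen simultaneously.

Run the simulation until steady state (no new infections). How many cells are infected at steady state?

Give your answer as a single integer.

Step 0 (initial): 3 infected
Step 1: +8 new -> 11 infected
Step 2: +10 new -> 21 infected
Step 3: +8 new -> 29 infected
Step 4: +2 new -> 31 infected
Step 5: +1 new -> 32 infected
Step 6: +1 new -> 33 infected
Step 7: +0 new -> 33 infected

Answer: 33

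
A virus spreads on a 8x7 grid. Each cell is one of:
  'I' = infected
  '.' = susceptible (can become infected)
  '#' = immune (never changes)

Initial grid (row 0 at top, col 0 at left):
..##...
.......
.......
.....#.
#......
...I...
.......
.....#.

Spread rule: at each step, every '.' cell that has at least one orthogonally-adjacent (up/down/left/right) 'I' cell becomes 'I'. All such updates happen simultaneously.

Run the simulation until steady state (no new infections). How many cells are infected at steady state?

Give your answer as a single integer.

Answer: 51

Derivation:
Step 0 (initial): 1 infected
Step 1: +4 new -> 5 infected
Step 2: +8 new -> 13 infected
Step 3: +11 new -> 24 infected
Step 4: +8 new -> 32 infected
Step 5: +8 new -> 40 infected
Step 6: +5 new -> 45 infected
Step 7: +4 new -> 49 infected
Step 8: +2 new -> 51 infected
Step 9: +0 new -> 51 infected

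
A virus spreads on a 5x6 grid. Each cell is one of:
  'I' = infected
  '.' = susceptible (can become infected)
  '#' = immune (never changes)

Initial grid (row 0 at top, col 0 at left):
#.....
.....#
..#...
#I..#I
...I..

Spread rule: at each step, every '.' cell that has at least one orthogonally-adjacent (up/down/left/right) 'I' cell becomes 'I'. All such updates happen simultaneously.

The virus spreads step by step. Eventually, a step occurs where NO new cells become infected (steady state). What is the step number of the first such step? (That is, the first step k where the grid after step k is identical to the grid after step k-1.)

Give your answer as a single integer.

Answer: 6

Derivation:
Step 0 (initial): 3 infected
Step 1: +8 new -> 11 infected
Step 2: +5 new -> 16 infected
Step 3: +5 new -> 21 infected
Step 4: +3 new -> 24 infected
Step 5: +1 new -> 25 infected
Step 6: +0 new -> 25 infected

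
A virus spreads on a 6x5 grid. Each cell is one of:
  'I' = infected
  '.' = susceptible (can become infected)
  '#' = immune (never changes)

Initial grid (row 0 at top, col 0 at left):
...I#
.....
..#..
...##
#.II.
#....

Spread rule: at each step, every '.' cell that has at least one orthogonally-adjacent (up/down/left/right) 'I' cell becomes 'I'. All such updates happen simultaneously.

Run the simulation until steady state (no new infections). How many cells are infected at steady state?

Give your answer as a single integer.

Answer: 24

Derivation:
Step 0 (initial): 3 infected
Step 1: +7 new -> 10 infected
Step 2: +7 new -> 17 infected
Step 3: +5 new -> 22 infected
Step 4: +2 new -> 24 infected
Step 5: +0 new -> 24 infected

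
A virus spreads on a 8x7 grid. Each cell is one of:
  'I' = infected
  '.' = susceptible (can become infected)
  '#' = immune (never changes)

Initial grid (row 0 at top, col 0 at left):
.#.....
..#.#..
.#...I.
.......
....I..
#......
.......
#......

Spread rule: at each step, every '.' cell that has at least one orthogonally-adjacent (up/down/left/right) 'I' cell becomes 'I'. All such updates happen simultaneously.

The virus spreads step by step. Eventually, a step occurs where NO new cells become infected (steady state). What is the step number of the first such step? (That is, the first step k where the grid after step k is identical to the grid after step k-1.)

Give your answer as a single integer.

Step 0 (initial): 2 infected
Step 1: +8 new -> 10 infected
Step 2: +10 new -> 20 infected
Step 3: +11 new -> 31 infected
Step 4: +8 new -> 39 infected
Step 5: +5 new -> 44 infected
Step 6: +3 new -> 47 infected
Step 7: +1 new -> 48 infected
Step 8: +2 new -> 50 infected
Step 9: +0 new -> 50 infected

Answer: 9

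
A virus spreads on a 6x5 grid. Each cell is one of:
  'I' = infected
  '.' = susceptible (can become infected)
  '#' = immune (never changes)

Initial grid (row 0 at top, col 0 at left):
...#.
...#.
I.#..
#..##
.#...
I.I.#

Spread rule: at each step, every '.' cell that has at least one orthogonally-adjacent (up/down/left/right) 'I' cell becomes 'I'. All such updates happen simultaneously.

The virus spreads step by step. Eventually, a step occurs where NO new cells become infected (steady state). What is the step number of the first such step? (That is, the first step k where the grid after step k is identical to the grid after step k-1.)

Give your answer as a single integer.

Step 0 (initial): 3 infected
Step 1: +6 new -> 9 infected
Step 2: +5 new -> 14 infected
Step 3: +3 new -> 17 infected
Step 4: +1 new -> 18 infected
Step 5: +0 new -> 18 infected

Answer: 5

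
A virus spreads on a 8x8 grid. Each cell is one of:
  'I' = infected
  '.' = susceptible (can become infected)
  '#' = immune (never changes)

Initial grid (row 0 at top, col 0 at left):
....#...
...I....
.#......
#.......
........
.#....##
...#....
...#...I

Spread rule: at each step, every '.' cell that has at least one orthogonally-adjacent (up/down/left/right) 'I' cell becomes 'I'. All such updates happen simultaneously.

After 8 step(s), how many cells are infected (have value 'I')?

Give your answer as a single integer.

Step 0 (initial): 2 infected
Step 1: +6 new -> 8 infected
Step 2: +8 new -> 16 infected
Step 3: +10 new -> 26 infected
Step 4: +12 new -> 38 infected
Step 5: +7 new -> 45 infected
Step 6: +4 new -> 49 infected
Step 7: +4 new -> 53 infected
Step 8: +2 new -> 55 infected

Answer: 55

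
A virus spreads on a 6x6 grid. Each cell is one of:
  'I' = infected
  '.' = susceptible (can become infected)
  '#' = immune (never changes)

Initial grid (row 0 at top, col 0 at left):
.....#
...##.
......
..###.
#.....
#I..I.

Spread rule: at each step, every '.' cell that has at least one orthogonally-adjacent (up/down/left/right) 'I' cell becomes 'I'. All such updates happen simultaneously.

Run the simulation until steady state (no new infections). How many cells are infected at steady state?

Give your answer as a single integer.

Step 0 (initial): 2 infected
Step 1: +5 new -> 7 infected
Step 2: +4 new -> 11 infected
Step 3: +3 new -> 14 infected
Step 4: +4 new -> 18 infected
Step 5: +6 new -> 24 infected
Step 6: +2 new -> 26 infected
Step 7: +1 new -> 27 infected
Step 8: +1 new -> 28 infected
Step 9: +0 new -> 28 infected

Answer: 28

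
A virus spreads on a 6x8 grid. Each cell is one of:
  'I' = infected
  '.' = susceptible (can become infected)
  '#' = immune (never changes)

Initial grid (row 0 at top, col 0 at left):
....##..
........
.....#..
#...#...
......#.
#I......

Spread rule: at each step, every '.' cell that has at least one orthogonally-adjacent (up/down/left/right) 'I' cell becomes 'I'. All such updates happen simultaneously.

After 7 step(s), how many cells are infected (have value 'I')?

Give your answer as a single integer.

Step 0 (initial): 1 infected
Step 1: +2 new -> 3 infected
Step 2: +4 new -> 7 infected
Step 3: +4 new -> 11 infected
Step 4: +6 new -> 17 infected
Step 5: +6 new -> 23 infected
Step 6: +6 new -> 29 infected
Step 7: +4 new -> 33 infected

Answer: 33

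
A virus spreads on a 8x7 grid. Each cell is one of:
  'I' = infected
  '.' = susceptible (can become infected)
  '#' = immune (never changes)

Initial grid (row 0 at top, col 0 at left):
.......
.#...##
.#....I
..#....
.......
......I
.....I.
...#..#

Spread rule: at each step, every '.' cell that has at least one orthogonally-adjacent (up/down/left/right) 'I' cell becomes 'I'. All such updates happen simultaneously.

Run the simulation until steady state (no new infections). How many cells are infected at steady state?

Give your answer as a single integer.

Answer: 49

Derivation:
Step 0 (initial): 3 infected
Step 1: +7 new -> 10 infected
Step 2: +6 new -> 16 infected
Step 3: +6 new -> 22 infected
Step 4: +8 new -> 30 infected
Step 5: +7 new -> 37 infected
Step 6: +5 new -> 42 infected
Step 7: +3 new -> 45 infected
Step 8: +2 new -> 47 infected
Step 9: +2 new -> 49 infected
Step 10: +0 new -> 49 infected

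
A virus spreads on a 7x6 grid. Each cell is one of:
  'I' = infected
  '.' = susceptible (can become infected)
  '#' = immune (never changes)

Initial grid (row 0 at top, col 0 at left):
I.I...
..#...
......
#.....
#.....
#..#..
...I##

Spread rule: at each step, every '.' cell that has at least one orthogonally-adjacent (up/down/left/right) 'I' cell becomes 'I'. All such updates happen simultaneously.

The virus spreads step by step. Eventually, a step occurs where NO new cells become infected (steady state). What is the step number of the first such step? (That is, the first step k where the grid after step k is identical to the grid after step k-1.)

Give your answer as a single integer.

Step 0 (initial): 3 infected
Step 1: +4 new -> 7 infected
Step 2: +6 new -> 13 infected
Step 3: +7 new -> 20 infected
Step 4: +8 new -> 28 infected
Step 5: +3 new -> 31 infected
Step 6: +3 new -> 34 infected
Step 7: +1 new -> 35 infected
Step 8: +0 new -> 35 infected

Answer: 8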